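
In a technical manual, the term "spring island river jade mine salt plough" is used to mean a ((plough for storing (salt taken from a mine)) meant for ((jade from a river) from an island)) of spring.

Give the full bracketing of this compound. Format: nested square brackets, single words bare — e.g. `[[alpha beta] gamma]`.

[spring [[island [river jade]] [[mine salt] plough]]]

Whole compound: head "plough" (specifically "island river jade mine salt plough"), modifier "spring".
Inside "island river jade mine salt plough": head "plough" (specifically "mine salt plough"), modifier "island river jade".
Inside "island river jade": head "jade" (specifically "river jade"), modifier "island".
Inside "river jade": head "jade", modifier "river".
Inside "mine salt plough": head "plough", modifier "mine salt".
Inside "mine salt": head "salt", modifier "mine".
Putting it together: [spring [[island [river jade]] [[mine salt] plough]]].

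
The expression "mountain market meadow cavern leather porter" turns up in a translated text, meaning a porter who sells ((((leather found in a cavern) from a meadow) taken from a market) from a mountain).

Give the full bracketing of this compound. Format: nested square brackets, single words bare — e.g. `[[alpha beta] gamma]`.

[[mountain [market [meadow [cavern leather]]]] porter]

The outermost head in the paraphrase is "porter", modified by "mountain market meadow cavern leather".
Within "mountain market meadow cavern leather", the head is "leather" (specifically "market meadow cavern leather") and the modifier is "mountain".
Within "market meadow cavern leather", the head is "leather" (specifically "meadow cavern leather") and the modifier is "market".
Within "meadow cavern leather", the head is "leather" (specifically "cavern leather") and the modifier is "meadow".
Within "cavern leather", the head is "leather" and the modifier is "cavern".
Assembled: [[mountain [market [meadow [cavern leather]]]] porter].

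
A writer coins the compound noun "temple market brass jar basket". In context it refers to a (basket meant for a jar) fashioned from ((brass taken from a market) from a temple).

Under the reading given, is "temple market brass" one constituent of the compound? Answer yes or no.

yes

The paraphrase groups the words so that "temple market brass" is one unit: it corresponds to a single parenthesized sub-phrase.
The full structure is [[temple [market brass]] [jar basket]], in which [temple market brass] is a constituent.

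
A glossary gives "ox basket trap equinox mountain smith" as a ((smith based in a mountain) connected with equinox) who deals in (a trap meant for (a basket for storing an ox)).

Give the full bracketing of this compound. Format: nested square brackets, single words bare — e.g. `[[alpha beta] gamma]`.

[[[ox basket] trap] [equinox [mountain smith]]]

At the top level: head "smith" (specifically "equinox mountain smith"); modifier "ox basket trap".
Inside "ox basket trap": head "trap", modifier "ox basket".
Inside "ox basket": head "basket", modifier "ox".
Inside "equinox mountain smith": head "smith" (specifically "mountain smith"), modifier "equinox".
Inside "mountain smith": head "smith", modifier "mountain".
Assembled: [[[ox basket] trap] [equinox [mountain smith]]].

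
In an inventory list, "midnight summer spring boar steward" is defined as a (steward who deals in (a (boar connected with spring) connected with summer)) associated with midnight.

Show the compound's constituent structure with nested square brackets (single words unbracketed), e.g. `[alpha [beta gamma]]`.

[midnight [[summer [spring boar]] steward]]

Overall it is a kind of steward (specifically "summer spring boar steward"); the modifier is "midnight".
Inside "summer spring boar steward": head "steward", modifier "summer spring boar".
Inside "summer spring boar": head "boar" (specifically "spring boar"), modifier "summer".
Inside "spring boar": head "boar", modifier "spring".
Putting it together: [midnight [[summer [spring boar]] steward]].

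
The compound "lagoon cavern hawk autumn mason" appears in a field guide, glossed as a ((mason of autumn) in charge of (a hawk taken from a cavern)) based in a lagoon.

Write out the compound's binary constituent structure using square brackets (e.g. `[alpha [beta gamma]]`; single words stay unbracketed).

[lagoon [[cavern hawk] [autumn mason]]]

Overall it is a kind of mason (specifically "cavern hawk autumn mason"); the modifier is "lagoon".
Inside "cavern hawk autumn mason": head "mason" (specifically "autumn mason"), modifier "cavern hawk".
Inside "cavern hawk": head "hawk", modifier "cavern".
Inside "autumn mason": head "mason", modifier "autumn".
Assembled: [lagoon [[cavern hawk] [autumn mason]]].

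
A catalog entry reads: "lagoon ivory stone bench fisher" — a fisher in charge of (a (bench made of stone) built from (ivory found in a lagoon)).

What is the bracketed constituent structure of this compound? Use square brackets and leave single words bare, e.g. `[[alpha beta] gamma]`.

[[[lagoon ivory] [stone bench]] fisher]

Overall it is a kind of fisher; the modifier is "lagoon ivory stone bench".
Within "lagoon ivory stone bench", the head is "bench" (specifically "stone bench") and the modifier is "lagoon ivory".
Within "lagoon ivory", the head is "ivory" and the modifier is "lagoon".
Within "stone bench", the head is "bench" and the modifier is "stone".
Putting it together: [[[lagoon ivory] [stone bench]] fisher].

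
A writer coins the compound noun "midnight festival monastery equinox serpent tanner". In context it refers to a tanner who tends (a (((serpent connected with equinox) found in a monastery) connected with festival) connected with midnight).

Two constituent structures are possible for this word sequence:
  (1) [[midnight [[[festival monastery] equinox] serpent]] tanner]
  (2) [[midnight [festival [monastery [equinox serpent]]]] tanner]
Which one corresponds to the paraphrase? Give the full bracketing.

[[midnight [festival [monastery [equinox serpent]]]] tanner]

The paraphrase's head is the "tanner" part ("tanner"); its modifier is "midnight festival monastery equinox serpent".
That top-level split, carried through the inner groups, gives [[midnight [festival [monastery [equinox serpent]]]] tanner].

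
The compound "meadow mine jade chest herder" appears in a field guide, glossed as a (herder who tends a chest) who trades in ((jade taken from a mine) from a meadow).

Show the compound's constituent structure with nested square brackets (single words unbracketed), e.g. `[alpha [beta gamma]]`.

At the top level: head "herder" (specifically "chest herder"); modifier "meadow mine jade".
"meadow mine jade" → head "jade" (specifically "mine jade"), modifier "meadow".
"mine jade" → head "jade", modifier "mine".
"chest herder" → head "herder", modifier "chest".
Assembled: [[meadow [mine jade]] [chest herder]].

[[meadow [mine jade]] [chest herder]]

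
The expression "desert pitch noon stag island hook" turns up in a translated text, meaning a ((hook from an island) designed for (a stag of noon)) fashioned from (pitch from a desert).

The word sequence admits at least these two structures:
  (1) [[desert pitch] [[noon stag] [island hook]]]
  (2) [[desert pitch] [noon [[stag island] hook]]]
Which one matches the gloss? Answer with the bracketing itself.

The paraphrase's head is the "hook" part ("noon stag island hook"); its modifier is "desert pitch".
That top-level split, carried through the inner groups, gives [[desert pitch] [[noon stag] [island hook]]].

[[desert pitch] [[noon stag] [island hook]]]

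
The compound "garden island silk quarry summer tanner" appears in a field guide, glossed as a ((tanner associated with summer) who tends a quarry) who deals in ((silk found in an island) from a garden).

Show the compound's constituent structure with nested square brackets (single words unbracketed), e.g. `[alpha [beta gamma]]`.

The outermost head in the paraphrase is "tanner" (specifically "quarry summer tanner"), modified by "garden island silk".
Within "garden island silk", the head is "silk" (specifically "island silk") and the modifier is "garden".
Within "island silk", the head is "silk" and the modifier is "island".
Within "quarry summer tanner", the head is "tanner" (specifically "summer tanner") and the modifier is "quarry".
Within "summer tanner", the head is "tanner" and the modifier is "summer".
Putting it together: [[garden [island silk]] [quarry [summer tanner]]].

[[garden [island silk]] [quarry [summer tanner]]]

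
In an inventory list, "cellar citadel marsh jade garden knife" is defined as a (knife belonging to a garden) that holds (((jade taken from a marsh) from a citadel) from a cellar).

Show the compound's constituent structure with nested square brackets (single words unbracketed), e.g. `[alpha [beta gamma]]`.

Whole compound: head "knife" (specifically "garden knife"), modifier "cellar citadel marsh jade".
Inside "cellar citadel marsh jade": head "jade" (specifically "citadel marsh jade"), modifier "cellar".
Inside "citadel marsh jade": head "jade" (specifically "marsh jade"), modifier "citadel".
Inside "marsh jade": head "jade", modifier "marsh".
Inside "garden knife": head "knife", modifier "garden".
So the structure is [[cellar [citadel [marsh jade]]] [garden knife]].

[[cellar [citadel [marsh jade]]] [garden knife]]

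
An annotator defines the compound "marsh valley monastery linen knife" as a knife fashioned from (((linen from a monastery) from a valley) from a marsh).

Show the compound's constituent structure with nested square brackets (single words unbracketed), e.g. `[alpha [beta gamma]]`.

[[marsh [valley [monastery linen]]] knife]

Overall it is a kind of knife; the modifier is "marsh valley monastery linen".
"marsh valley monastery linen" → head "linen" (specifically "valley monastery linen"), modifier "marsh".
"valley monastery linen" → head "linen" (specifically "monastery linen"), modifier "valley".
"monastery linen" → head "linen", modifier "monastery".
So the structure is [[marsh [valley [monastery linen]]] knife].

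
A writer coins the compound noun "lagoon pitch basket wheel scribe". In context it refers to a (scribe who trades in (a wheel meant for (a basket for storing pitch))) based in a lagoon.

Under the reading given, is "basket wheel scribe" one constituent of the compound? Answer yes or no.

The top-level split is [lagoon] [pitch basket wheel scribe]; the full structure is [lagoon [[[pitch basket] wheel] scribe]].
"basket wheel scribe" straddles a constituent boundary, so it is not a single unit.

no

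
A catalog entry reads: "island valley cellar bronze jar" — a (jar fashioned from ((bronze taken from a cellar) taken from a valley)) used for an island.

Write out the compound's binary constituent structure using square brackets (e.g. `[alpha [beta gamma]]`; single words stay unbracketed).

Whole compound: head "jar" (specifically "valley cellar bronze jar"), modifier "island".
Inside "valley cellar bronze jar": head "jar", modifier "valley cellar bronze".
Inside "valley cellar bronze": head "bronze" (specifically "cellar bronze"), modifier "valley".
Inside "cellar bronze": head "bronze", modifier "cellar".
Assembled: [island [[valley [cellar bronze]] jar]].

[island [[valley [cellar bronze]] jar]]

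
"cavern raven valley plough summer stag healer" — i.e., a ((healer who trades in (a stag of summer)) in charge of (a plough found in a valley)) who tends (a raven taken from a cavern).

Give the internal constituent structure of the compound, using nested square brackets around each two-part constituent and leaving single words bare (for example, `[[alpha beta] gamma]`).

Overall it is a kind of healer (specifically "valley plough summer stag healer"); the modifier is "cavern raven".
"cavern raven" → head "raven", modifier "cavern".
"valley plough summer stag healer" → head "healer" (specifically "summer stag healer"), modifier "valley plough".
"valley plough" → head "plough", modifier "valley".
"summer stag healer" → head "healer", modifier "summer stag".
"summer stag" → head "stag", modifier "summer".
So the structure is [[cavern raven] [[valley plough] [[summer stag] healer]]].

[[cavern raven] [[valley plough] [[summer stag] healer]]]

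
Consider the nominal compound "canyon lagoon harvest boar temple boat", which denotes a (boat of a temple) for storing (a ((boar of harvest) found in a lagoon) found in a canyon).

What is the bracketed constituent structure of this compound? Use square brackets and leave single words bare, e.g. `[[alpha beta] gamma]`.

Overall it is a kind of boat (specifically "temple boat"); the modifier is "canyon lagoon harvest boar".
"canyon lagoon harvest boar" → head "boar" (specifically "lagoon harvest boar"), modifier "canyon".
"lagoon harvest boar" → head "boar" (specifically "harvest boar"), modifier "lagoon".
"harvest boar" → head "boar", modifier "harvest".
"temple boat" → head "boat", modifier "temple".
So the structure is [[canyon [lagoon [harvest boar]]] [temple boat]].

[[canyon [lagoon [harvest boar]]] [temple boat]]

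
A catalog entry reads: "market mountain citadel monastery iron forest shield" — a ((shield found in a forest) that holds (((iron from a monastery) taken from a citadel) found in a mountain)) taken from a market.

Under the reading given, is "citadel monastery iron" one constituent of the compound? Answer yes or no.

yes

The paraphrase groups the words so that "citadel monastery iron" is one unit: it corresponds to a single parenthesized sub-phrase.
The full structure is [market [[mountain [citadel [monastery iron]]] [forest shield]]], in which [citadel monastery iron] is a constituent.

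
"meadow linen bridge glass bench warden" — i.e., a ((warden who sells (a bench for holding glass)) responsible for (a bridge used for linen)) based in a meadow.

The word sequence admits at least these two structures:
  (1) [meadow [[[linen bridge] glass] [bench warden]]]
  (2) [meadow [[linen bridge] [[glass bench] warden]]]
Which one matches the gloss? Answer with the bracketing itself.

[meadow [[linen bridge] [[glass bench] warden]]]

The paraphrase's head is the "warden" part ("linen bridge glass bench warden"); its modifier is "meadow".
That top-level split, carried through the inner groups, gives [meadow [[linen bridge] [[glass bench] warden]]].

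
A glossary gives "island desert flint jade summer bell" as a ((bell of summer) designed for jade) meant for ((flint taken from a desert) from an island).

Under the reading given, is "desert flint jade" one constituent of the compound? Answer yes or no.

The top-level split is [island desert flint] [jade summer bell]; the full structure is [[island [desert flint]] [jade [summer bell]]].
"desert flint jade" straddles a constituent boundary, so it is not a single unit.

no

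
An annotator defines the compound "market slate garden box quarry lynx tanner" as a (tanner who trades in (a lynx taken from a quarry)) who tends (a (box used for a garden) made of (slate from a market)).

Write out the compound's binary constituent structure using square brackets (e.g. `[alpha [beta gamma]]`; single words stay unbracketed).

Whole compound: head "tanner" (specifically "quarry lynx tanner"), modifier "market slate garden box".
"market slate garden box" → head "box" (specifically "garden box"), modifier "market slate".
"market slate" → head "slate", modifier "market".
"garden box" → head "box", modifier "garden".
"quarry lynx tanner" → head "tanner", modifier "quarry lynx".
"quarry lynx" → head "lynx", modifier "quarry".
Putting it together: [[[market slate] [garden box]] [[quarry lynx] tanner]].

[[[market slate] [garden box]] [[quarry lynx] tanner]]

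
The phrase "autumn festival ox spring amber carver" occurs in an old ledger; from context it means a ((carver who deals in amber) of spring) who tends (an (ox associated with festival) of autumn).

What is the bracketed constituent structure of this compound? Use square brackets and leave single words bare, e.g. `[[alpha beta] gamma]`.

Whole compound: head "carver" (specifically "spring amber carver"), modifier "autumn festival ox".
Within "autumn festival ox", the head is "ox" (specifically "festival ox") and the modifier is "autumn".
Within "festival ox", the head is "ox" and the modifier is "festival".
Within "spring amber carver", the head is "carver" (specifically "amber carver") and the modifier is "spring".
Within "amber carver", the head is "carver" and the modifier is "amber".
Putting it together: [[autumn [festival ox]] [spring [amber carver]]].

[[autumn [festival ox]] [spring [amber carver]]]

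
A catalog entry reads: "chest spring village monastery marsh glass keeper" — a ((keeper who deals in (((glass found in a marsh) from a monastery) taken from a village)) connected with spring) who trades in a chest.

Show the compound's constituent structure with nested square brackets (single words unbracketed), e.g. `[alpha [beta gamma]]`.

The outermost head in the paraphrase is "keeper" (specifically "spring village monastery marsh glass keeper"), modified by "chest".
"spring village monastery marsh glass keeper" → head "keeper" (specifically "village monastery marsh glass keeper"), modifier "spring".
"village monastery marsh glass keeper" → head "keeper", modifier "village monastery marsh glass".
"village monastery marsh glass" → head "glass" (specifically "monastery marsh glass"), modifier "village".
"monastery marsh glass" → head "glass" (specifically "marsh glass"), modifier "monastery".
"marsh glass" → head "glass", modifier "marsh".
So the structure is [chest [spring [[village [monastery [marsh glass]]] keeper]]].

[chest [spring [[village [monastery [marsh glass]]] keeper]]]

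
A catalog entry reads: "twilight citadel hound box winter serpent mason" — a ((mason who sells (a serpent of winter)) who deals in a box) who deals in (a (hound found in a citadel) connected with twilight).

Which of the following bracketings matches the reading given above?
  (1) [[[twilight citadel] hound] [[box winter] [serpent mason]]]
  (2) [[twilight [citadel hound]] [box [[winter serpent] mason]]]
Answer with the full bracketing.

The paraphrase's head is the "mason" part ("box winter serpent mason"); its modifier is "twilight citadel hound".
That top-level split, carried through the inner groups, gives [[twilight [citadel hound]] [box [[winter serpent] mason]]].

[[twilight [citadel hound]] [box [[winter serpent] mason]]]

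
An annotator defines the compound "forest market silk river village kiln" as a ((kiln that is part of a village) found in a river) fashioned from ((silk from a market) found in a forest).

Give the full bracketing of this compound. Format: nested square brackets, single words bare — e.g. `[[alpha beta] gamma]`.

Overall it is a kind of kiln (specifically "river village kiln"); the modifier is "forest market silk".
Inside "forest market silk": head "silk" (specifically "market silk"), modifier "forest".
Inside "market silk": head "silk", modifier "market".
Inside "river village kiln": head "kiln" (specifically "village kiln"), modifier "river".
Inside "village kiln": head "kiln", modifier "village".
Assembled: [[forest [market silk]] [river [village kiln]]].

[[forest [market silk]] [river [village kiln]]]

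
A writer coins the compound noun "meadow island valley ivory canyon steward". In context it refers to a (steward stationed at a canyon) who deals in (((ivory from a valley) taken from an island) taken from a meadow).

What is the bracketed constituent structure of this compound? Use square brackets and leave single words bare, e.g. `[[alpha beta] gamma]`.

At the top level: head "steward" (specifically "canyon steward"); modifier "meadow island valley ivory".
Inside "meadow island valley ivory": head "ivory" (specifically "island valley ivory"), modifier "meadow".
Inside "island valley ivory": head "ivory" (specifically "valley ivory"), modifier "island".
Inside "valley ivory": head "ivory", modifier "valley".
Inside "canyon steward": head "steward", modifier "canyon".
So the structure is [[meadow [island [valley ivory]]] [canyon steward]].

[[meadow [island [valley ivory]]] [canyon steward]]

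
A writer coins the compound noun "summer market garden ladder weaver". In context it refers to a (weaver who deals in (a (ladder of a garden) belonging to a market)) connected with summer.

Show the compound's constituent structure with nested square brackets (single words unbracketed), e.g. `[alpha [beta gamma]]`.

At the top level: head "weaver" (specifically "market garden ladder weaver"); modifier "summer".
Within "market garden ladder weaver", the head is "weaver" and the modifier is "market garden ladder".
Within "market garden ladder", the head is "ladder" (specifically "garden ladder") and the modifier is "market".
Within "garden ladder", the head is "ladder" and the modifier is "garden".
So the structure is [summer [[market [garden ladder]] weaver]].

[summer [[market [garden ladder]] weaver]]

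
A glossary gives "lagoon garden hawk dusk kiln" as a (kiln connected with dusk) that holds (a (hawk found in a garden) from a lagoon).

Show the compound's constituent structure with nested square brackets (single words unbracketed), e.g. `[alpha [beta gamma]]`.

Whole compound: head "kiln" (specifically "dusk kiln"), modifier "lagoon garden hawk".
Within "lagoon garden hawk", the head is "hawk" (specifically "garden hawk") and the modifier is "lagoon".
Within "garden hawk", the head is "hawk" and the modifier is "garden".
Within "dusk kiln", the head is "kiln" and the modifier is "dusk".
Putting it together: [[lagoon [garden hawk]] [dusk kiln]].

[[lagoon [garden hawk]] [dusk kiln]]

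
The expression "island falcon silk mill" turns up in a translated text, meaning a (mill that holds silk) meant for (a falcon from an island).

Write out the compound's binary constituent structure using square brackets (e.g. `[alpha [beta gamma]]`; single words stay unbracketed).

[[island falcon] [silk mill]]

The outermost head in the paraphrase is "mill" (specifically "silk mill"), modified by "island falcon".
Inside "island falcon": head "falcon", modifier "island".
Inside "silk mill": head "mill", modifier "silk".
So the structure is [[island falcon] [silk mill]].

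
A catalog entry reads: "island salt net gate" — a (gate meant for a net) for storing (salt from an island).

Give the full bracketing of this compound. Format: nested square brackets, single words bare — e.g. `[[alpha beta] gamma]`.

At the top level: head "gate" (specifically "net gate"); modifier "island salt".
Inside "island salt": head "salt", modifier "island".
Inside "net gate": head "gate", modifier "net".
Putting it together: [[island salt] [net gate]].

[[island salt] [net gate]]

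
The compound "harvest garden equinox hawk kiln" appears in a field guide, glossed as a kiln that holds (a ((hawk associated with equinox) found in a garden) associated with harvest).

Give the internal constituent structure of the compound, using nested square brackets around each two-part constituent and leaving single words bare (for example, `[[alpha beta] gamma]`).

Overall it is a kind of kiln; the modifier is "harvest garden equinox hawk".
"harvest garden equinox hawk" → head "hawk" (specifically "garden equinox hawk"), modifier "harvest".
"garden equinox hawk" → head "hawk" (specifically "equinox hawk"), modifier "garden".
"equinox hawk" → head "hawk", modifier "equinox".
So the structure is [[harvest [garden [equinox hawk]]] kiln].

[[harvest [garden [equinox hawk]]] kiln]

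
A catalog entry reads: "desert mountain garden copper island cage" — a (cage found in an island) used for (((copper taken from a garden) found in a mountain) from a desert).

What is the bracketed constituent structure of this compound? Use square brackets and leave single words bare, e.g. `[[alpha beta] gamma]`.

[[desert [mountain [garden copper]]] [island cage]]

Overall it is a kind of cage (specifically "island cage"); the modifier is "desert mountain garden copper".
Inside "desert mountain garden copper": head "copper" (specifically "mountain garden copper"), modifier "desert".
Inside "mountain garden copper": head "copper" (specifically "garden copper"), modifier "mountain".
Inside "garden copper": head "copper", modifier "garden".
Inside "island cage": head "cage", modifier "island".
Putting it together: [[desert [mountain [garden copper]]] [island cage]].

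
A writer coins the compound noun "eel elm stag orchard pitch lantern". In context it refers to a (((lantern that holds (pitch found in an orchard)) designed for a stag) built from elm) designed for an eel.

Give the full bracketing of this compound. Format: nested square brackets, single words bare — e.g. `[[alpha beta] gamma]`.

[eel [elm [stag [[orchard pitch] lantern]]]]

The outermost head in the paraphrase is "lantern" (specifically "elm stag orchard pitch lantern"), modified by "eel".
"elm stag orchard pitch lantern" → head "lantern" (specifically "stag orchard pitch lantern"), modifier "elm".
"stag orchard pitch lantern" → head "lantern" (specifically "orchard pitch lantern"), modifier "stag".
"orchard pitch lantern" → head "lantern", modifier "orchard pitch".
"orchard pitch" → head "pitch", modifier "orchard".
Putting it together: [eel [elm [stag [[orchard pitch] lantern]]]].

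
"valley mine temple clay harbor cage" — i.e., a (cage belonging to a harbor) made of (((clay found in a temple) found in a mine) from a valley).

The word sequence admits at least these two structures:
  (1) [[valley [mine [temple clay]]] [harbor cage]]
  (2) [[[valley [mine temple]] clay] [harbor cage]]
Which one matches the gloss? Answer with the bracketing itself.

[[valley [mine [temple clay]]] [harbor cage]]

The paraphrase's head is the "cage" part ("harbor cage"); its modifier is "valley mine temple clay".
That top-level split, carried through the inner groups, gives [[valley [mine [temple clay]]] [harbor cage]].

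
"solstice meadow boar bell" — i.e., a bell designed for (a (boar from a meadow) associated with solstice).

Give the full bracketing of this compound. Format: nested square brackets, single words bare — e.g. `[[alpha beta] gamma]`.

[[solstice [meadow boar]] bell]

At the top level: head "bell"; modifier "solstice meadow boar".
Within "solstice meadow boar", the head is "boar" (specifically "meadow boar") and the modifier is "solstice".
Within "meadow boar", the head is "boar" and the modifier is "meadow".
Assembled: [[solstice [meadow boar]] bell].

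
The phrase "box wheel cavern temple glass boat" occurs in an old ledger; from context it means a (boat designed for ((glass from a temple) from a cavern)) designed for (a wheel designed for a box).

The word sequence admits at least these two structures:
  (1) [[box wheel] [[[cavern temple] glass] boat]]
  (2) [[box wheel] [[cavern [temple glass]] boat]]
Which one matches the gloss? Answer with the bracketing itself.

The paraphrase's head is the "boat" part ("cavern temple glass boat"); its modifier is "box wheel".
That top-level split, carried through the inner groups, gives [[box wheel] [[cavern [temple glass]] boat]].

[[box wheel] [[cavern [temple glass]] boat]]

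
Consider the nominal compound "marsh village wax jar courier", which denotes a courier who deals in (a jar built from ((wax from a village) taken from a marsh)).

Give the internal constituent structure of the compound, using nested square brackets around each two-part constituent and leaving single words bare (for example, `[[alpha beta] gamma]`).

[[[marsh [village wax]] jar] courier]

At the top level: head "courier"; modifier "marsh village wax jar".
Inside "marsh village wax jar": head "jar", modifier "marsh village wax".
Inside "marsh village wax": head "wax" (specifically "village wax"), modifier "marsh".
Inside "village wax": head "wax", modifier "village".
Assembled: [[[marsh [village wax]] jar] courier].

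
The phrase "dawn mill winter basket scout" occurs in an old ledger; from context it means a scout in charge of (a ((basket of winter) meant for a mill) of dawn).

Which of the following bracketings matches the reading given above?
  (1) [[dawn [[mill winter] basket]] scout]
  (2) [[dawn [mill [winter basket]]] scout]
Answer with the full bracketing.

[[dawn [mill [winter basket]]] scout]

The paraphrase's head is the "scout" part ("scout"); its modifier is "dawn mill winter basket".
That top-level split, carried through the inner groups, gives [[dawn [mill [winter basket]]] scout].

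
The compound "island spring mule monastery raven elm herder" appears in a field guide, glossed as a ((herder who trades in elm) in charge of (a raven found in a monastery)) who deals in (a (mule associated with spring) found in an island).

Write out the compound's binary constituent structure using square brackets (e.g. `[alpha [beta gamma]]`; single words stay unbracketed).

[[island [spring mule]] [[monastery raven] [elm herder]]]

At the top level: head "herder" (specifically "monastery raven elm herder"); modifier "island spring mule".
"island spring mule" → head "mule" (specifically "spring mule"), modifier "island".
"spring mule" → head "mule", modifier "spring".
"monastery raven elm herder" → head "herder" (specifically "elm herder"), modifier "monastery raven".
"monastery raven" → head "raven", modifier "monastery".
"elm herder" → head "herder", modifier "elm".
So the structure is [[island [spring mule]] [[monastery raven] [elm herder]]].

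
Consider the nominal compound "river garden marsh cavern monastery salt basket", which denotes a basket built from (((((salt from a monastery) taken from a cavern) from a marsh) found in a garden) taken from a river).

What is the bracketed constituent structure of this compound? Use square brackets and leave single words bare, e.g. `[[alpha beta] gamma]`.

[[river [garden [marsh [cavern [monastery salt]]]]] basket]

Overall it is a kind of basket; the modifier is "river garden marsh cavern monastery salt".
Inside "river garden marsh cavern monastery salt": head "salt" (specifically "garden marsh cavern monastery salt"), modifier "river".
Inside "garden marsh cavern monastery salt": head "salt" (specifically "marsh cavern monastery salt"), modifier "garden".
Inside "marsh cavern monastery salt": head "salt" (specifically "cavern monastery salt"), modifier "marsh".
Inside "cavern monastery salt": head "salt" (specifically "monastery salt"), modifier "cavern".
Inside "monastery salt": head "salt", modifier "monastery".
Putting it together: [[river [garden [marsh [cavern [monastery salt]]]]] basket].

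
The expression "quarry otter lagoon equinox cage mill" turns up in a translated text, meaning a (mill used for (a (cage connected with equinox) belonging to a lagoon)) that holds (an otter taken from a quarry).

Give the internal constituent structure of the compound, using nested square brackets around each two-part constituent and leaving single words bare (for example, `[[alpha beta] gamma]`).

The outermost head in the paraphrase is "mill" (specifically "lagoon equinox cage mill"), modified by "quarry otter".
Within "quarry otter", the head is "otter" and the modifier is "quarry".
Within "lagoon equinox cage mill", the head is "mill" and the modifier is "lagoon equinox cage".
Within "lagoon equinox cage", the head is "cage" (specifically "equinox cage") and the modifier is "lagoon".
Within "equinox cage", the head is "cage" and the modifier is "equinox".
Putting it together: [[quarry otter] [[lagoon [equinox cage]] mill]].

[[quarry otter] [[lagoon [equinox cage]] mill]]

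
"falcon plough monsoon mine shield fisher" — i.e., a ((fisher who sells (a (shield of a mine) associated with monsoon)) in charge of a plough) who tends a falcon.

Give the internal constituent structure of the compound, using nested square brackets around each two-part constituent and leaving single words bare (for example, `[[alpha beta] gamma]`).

Whole compound: head "fisher" (specifically "plough monsoon mine shield fisher"), modifier "falcon".
"plough monsoon mine shield fisher" → head "fisher" (specifically "monsoon mine shield fisher"), modifier "plough".
"monsoon mine shield fisher" → head "fisher", modifier "monsoon mine shield".
"monsoon mine shield" → head "shield" (specifically "mine shield"), modifier "monsoon".
"mine shield" → head "shield", modifier "mine".
So the structure is [falcon [plough [[monsoon [mine shield]] fisher]]].

[falcon [plough [[monsoon [mine shield]] fisher]]]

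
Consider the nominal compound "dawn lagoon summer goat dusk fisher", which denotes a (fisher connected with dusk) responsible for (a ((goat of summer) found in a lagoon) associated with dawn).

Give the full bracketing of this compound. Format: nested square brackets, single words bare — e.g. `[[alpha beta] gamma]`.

Overall it is a kind of fisher (specifically "dusk fisher"); the modifier is "dawn lagoon summer goat".
Within "dawn lagoon summer goat", the head is "goat" (specifically "lagoon summer goat") and the modifier is "dawn".
Within "lagoon summer goat", the head is "goat" (specifically "summer goat") and the modifier is "lagoon".
Within "summer goat", the head is "goat" and the modifier is "summer".
Within "dusk fisher", the head is "fisher" and the modifier is "dusk".
So the structure is [[dawn [lagoon [summer goat]]] [dusk fisher]].

[[dawn [lagoon [summer goat]]] [dusk fisher]]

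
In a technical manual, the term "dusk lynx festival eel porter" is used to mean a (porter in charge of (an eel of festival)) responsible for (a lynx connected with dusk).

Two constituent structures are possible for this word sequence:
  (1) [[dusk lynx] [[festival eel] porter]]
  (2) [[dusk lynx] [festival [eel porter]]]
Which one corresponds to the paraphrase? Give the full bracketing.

The paraphrase's head is the "porter" part ("festival eel porter"); its modifier is "dusk lynx".
That top-level split, carried through the inner groups, gives [[dusk lynx] [[festival eel] porter]].

[[dusk lynx] [[festival eel] porter]]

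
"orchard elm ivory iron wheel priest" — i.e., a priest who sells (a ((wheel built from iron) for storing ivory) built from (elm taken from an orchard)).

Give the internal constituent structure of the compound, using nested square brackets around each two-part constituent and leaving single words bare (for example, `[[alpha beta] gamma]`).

[[[orchard elm] [ivory [iron wheel]]] priest]

Overall it is a kind of priest; the modifier is "orchard elm ivory iron wheel".
Inside "orchard elm ivory iron wheel": head "wheel" (specifically "ivory iron wheel"), modifier "orchard elm".
Inside "orchard elm": head "elm", modifier "orchard".
Inside "ivory iron wheel": head "wheel" (specifically "iron wheel"), modifier "ivory".
Inside "iron wheel": head "wheel", modifier "iron".
Assembled: [[[orchard elm] [ivory [iron wheel]]] priest].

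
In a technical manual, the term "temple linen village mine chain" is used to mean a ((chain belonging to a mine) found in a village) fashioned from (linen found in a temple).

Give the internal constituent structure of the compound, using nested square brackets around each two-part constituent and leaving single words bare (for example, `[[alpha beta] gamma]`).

[[temple linen] [village [mine chain]]]

The outermost head in the paraphrase is "chain" (specifically "village mine chain"), modified by "temple linen".
Within "temple linen", the head is "linen" and the modifier is "temple".
Within "village mine chain", the head is "chain" (specifically "mine chain") and the modifier is "village".
Within "mine chain", the head is "chain" and the modifier is "mine".
So the structure is [[temple linen] [village [mine chain]]].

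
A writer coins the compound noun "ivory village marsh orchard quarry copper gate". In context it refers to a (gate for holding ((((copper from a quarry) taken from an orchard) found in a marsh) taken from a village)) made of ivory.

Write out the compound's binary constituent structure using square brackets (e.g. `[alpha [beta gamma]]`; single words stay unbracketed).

The outermost head in the paraphrase is "gate" (specifically "village marsh orchard quarry copper gate"), modified by "ivory".
"village marsh orchard quarry copper gate" → head "gate", modifier "village marsh orchard quarry copper".
"village marsh orchard quarry copper" → head "copper" (specifically "marsh orchard quarry copper"), modifier "village".
"marsh orchard quarry copper" → head "copper" (specifically "orchard quarry copper"), modifier "marsh".
"orchard quarry copper" → head "copper" (specifically "quarry copper"), modifier "orchard".
"quarry copper" → head "copper", modifier "quarry".
Assembled: [ivory [[village [marsh [orchard [quarry copper]]]] gate]].

[ivory [[village [marsh [orchard [quarry copper]]]] gate]]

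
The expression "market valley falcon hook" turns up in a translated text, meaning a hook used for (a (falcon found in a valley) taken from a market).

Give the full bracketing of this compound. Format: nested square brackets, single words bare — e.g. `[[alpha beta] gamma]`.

[[market [valley falcon]] hook]

The outermost head in the paraphrase is "hook", modified by "market valley falcon".
"market valley falcon" → head "falcon" (specifically "valley falcon"), modifier "market".
"valley falcon" → head "falcon", modifier "valley".
So the structure is [[market [valley falcon]] hook].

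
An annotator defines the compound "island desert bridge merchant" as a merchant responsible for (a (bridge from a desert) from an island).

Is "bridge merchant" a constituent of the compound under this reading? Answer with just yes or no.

The top-level split is [island desert bridge] [merchant]; the full structure is [[island [desert bridge]] merchant].
"bridge merchant" straddles a constituent boundary, so it is not a single unit.

no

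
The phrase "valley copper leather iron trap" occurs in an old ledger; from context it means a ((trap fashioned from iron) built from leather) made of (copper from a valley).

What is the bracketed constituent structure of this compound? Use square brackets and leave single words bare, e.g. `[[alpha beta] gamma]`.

The outermost head in the paraphrase is "trap" (specifically "leather iron trap"), modified by "valley copper".
Inside "valley copper": head "copper", modifier "valley".
Inside "leather iron trap": head "trap" (specifically "iron trap"), modifier "leather".
Inside "iron trap": head "trap", modifier "iron".
So the structure is [[valley copper] [leather [iron trap]]].

[[valley copper] [leather [iron trap]]]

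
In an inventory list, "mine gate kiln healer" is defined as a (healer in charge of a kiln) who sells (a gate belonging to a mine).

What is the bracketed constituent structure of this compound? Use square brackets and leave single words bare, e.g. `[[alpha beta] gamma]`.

At the top level: head "healer" (specifically "kiln healer"); modifier "mine gate".
"mine gate" → head "gate", modifier "mine".
"kiln healer" → head "healer", modifier "kiln".
Putting it together: [[mine gate] [kiln healer]].

[[mine gate] [kiln healer]]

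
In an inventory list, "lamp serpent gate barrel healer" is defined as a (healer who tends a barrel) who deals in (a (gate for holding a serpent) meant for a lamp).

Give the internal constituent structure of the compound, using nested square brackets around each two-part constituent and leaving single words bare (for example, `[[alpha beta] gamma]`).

At the top level: head "healer" (specifically "barrel healer"); modifier "lamp serpent gate".
"lamp serpent gate" → head "gate" (specifically "serpent gate"), modifier "lamp".
"serpent gate" → head "gate", modifier "serpent".
"barrel healer" → head "healer", modifier "barrel".
So the structure is [[lamp [serpent gate]] [barrel healer]].

[[lamp [serpent gate]] [barrel healer]]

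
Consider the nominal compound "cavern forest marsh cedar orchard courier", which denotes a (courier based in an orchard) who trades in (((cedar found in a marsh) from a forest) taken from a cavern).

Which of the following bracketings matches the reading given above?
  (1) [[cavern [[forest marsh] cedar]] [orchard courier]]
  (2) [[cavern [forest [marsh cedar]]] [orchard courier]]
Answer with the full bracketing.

[[cavern [forest [marsh cedar]]] [orchard courier]]

The paraphrase's head is the "courier" part ("orchard courier"); its modifier is "cavern forest marsh cedar".
That top-level split, carried through the inner groups, gives [[cavern [forest [marsh cedar]]] [orchard courier]].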